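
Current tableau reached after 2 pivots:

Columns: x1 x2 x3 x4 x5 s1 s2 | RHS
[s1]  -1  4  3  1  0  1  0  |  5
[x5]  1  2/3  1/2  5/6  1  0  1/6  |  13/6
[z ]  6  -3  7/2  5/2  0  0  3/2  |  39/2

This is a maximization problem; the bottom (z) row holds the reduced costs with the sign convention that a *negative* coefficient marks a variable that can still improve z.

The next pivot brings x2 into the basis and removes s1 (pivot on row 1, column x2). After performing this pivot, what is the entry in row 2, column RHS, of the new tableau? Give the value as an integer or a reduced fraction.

Pivot element is row 1, column x2: 4.
Normalize row 1: new (row 1, RHS) = 5/4 = 5/4.
row 2 ← row 2 − (2/3)·(new row 1): 13/6 − (2/3)·(5/4) = 4/3.

4/3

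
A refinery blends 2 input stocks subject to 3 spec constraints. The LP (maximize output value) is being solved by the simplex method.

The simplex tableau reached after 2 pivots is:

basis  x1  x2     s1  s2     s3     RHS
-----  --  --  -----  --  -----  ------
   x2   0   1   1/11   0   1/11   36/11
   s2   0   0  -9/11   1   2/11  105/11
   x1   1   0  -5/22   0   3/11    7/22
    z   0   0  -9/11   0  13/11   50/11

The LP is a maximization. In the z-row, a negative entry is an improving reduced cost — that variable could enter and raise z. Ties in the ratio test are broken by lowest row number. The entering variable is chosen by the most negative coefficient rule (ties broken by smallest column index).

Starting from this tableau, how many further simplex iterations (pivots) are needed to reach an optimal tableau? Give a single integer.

pivot: s1 in, x2 out → z = 34
No improving column remains; optimal.

1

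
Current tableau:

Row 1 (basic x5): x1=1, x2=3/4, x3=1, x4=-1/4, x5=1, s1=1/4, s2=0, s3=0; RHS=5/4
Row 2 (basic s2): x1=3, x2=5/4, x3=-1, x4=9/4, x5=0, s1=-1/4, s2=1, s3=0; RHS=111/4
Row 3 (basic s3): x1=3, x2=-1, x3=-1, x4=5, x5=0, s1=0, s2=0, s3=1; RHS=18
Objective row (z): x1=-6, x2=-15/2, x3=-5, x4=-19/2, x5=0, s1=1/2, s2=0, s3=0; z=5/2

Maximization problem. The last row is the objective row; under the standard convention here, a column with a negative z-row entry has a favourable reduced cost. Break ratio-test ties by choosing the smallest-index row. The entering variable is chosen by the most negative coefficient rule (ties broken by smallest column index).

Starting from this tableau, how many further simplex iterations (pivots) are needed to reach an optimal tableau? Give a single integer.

pivot: x4 in, s3 out → z = 367/10
pivot: x2 in, x5 out → z = 459/7
No improving column remains; optimal.

2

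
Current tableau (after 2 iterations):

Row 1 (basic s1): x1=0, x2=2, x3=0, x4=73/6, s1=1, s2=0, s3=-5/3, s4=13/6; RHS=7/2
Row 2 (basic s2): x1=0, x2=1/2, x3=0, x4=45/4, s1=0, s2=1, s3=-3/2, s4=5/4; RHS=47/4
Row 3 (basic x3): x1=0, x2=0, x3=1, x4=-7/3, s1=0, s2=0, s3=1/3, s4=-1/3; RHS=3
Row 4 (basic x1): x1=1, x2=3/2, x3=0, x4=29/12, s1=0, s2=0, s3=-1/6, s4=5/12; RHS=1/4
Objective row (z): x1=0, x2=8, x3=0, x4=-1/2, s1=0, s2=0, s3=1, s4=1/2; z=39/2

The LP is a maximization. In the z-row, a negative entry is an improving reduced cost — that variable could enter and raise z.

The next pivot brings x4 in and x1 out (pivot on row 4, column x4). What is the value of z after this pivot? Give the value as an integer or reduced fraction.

Minimum ratio for x4: (1/4)/(29/12) = 3/29.
z changes by −(z-row coeff of x4)·ratio = −(-1/2)·(3/29) = 3/58.
New z = 39/2 + (3/58) = 567/29.

567/29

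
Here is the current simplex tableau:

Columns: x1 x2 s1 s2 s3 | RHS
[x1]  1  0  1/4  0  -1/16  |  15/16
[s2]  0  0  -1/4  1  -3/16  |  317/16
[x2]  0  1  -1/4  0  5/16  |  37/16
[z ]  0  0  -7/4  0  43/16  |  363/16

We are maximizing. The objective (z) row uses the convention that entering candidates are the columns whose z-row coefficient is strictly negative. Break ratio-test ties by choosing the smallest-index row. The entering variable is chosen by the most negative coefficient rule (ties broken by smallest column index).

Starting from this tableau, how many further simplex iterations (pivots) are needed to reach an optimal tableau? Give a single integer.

pivot: s1 in, x1 out → z = 117/4
No improving column remains; optimal.

1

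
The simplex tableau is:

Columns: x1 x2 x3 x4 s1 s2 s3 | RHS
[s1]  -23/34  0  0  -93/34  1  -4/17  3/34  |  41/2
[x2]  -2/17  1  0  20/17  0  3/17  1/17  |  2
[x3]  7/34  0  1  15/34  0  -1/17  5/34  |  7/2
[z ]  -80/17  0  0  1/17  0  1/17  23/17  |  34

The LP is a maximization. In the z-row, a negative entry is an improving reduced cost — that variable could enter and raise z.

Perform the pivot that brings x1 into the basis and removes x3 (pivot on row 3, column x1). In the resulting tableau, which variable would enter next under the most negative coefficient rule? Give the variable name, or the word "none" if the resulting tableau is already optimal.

s2

Pivot element 7/34. New z-row = old z-row − (-80/17)·(row 3/(7/34)).
Updated z-row coefficients: x1: 0, x2: 0, x3: 160/7, x4: 71/7, s1: 0, s2: -9/7, s3: 33/7.
The most negative is -9/7 in column s2, so s2 would enter next.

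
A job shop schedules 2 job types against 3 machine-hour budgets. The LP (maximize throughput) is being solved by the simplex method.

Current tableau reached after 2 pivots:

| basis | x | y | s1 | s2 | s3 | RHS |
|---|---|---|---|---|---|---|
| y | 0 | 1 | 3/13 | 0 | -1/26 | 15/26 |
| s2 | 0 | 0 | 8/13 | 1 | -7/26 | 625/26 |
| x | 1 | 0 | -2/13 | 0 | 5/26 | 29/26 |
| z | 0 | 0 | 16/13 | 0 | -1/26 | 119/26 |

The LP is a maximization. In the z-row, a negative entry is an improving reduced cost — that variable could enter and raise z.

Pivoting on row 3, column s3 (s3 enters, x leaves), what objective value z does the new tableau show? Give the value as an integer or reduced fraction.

24/5

Minimum ratio for s3: (29/26)/(5/26) = 29/5.
z changes by −(z-row coeff of s3)·ratio = −(-1/26)·(29/5) = 29/130.
New z = 119/26 + (29/130) = 24/5.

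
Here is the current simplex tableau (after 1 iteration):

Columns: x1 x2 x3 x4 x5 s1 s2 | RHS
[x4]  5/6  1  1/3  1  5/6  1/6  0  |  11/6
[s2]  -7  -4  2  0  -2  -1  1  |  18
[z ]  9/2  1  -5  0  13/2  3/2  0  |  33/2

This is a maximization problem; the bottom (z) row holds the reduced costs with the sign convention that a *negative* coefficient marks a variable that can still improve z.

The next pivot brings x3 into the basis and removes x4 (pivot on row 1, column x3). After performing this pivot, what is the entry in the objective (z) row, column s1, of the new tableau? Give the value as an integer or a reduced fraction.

4

Pivot element is row 1, column x3: 1/3.
Normalize row 1: new (row 1, s1) = (1/6)/(1/3) = 1/2.
z-row ← z-row − (-5)·(new row 1): 3/2 − (-5)·(1/2) = 4.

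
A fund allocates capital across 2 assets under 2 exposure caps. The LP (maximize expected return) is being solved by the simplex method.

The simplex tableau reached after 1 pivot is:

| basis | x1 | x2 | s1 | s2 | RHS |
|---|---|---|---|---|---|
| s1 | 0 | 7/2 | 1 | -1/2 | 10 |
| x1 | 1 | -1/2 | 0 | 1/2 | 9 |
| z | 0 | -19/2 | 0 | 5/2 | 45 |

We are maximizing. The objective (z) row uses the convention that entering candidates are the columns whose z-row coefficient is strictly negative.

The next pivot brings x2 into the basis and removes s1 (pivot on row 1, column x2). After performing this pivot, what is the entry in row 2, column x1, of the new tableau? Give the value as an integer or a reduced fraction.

Pivot element is row 1, column x2: 7/2.
Normalize row 1: new (row 1, x1) = 0/(7/2) = 0.
row 2 ← row 2 − (-1/2)·(new row 1): 1 − (-1/2)·0 = 1.

1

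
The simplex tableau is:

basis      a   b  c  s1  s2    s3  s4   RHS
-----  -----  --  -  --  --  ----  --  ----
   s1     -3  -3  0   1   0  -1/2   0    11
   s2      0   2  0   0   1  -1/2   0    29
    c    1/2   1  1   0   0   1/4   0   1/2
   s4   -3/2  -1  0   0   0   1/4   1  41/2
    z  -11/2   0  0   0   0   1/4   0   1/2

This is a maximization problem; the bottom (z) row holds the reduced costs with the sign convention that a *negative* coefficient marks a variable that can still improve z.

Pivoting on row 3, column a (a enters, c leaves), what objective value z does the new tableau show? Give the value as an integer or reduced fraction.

6

Minimum ratio for a: (1/2)/(1/2) = 1.
z changes by −(z-row coeff of a)·ratio = −(-11/2)·1 = 11/2.
New z = 1/2 + (11/2) = 6.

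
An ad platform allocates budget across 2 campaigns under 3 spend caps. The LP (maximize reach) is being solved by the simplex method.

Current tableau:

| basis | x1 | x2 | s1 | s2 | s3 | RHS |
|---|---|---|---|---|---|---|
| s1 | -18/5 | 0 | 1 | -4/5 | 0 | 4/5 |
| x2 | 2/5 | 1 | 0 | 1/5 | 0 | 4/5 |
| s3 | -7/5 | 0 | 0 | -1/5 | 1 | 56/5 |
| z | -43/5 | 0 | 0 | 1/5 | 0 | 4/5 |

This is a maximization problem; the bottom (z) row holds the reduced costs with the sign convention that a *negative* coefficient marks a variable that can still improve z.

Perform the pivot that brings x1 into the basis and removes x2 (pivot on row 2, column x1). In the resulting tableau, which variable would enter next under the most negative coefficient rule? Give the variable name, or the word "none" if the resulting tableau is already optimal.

Pivot element 2/5. New z-row = old z-row − (-43/5)·(row 2/(2/5)).
Updated z-row coefficients: x1: 0, x2: 43/2, s1: 0, s2: 9/2, s3: 0.
No coefficient is strictly negative; the tableau after this pivot is optimal.

none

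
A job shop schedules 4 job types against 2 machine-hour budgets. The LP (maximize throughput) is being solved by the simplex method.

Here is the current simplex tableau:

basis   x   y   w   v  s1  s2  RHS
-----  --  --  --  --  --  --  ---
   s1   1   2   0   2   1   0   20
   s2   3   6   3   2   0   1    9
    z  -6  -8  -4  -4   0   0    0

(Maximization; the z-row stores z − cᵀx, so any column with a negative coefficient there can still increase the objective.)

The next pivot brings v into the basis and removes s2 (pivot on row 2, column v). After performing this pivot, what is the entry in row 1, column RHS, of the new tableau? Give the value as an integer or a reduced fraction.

Pivot element is row 2, column v: 2.
Normalize row 2: new (row 2, RHS) = 9/2 = 9/2.
row 1 ← row 1 − 2·(new row 2): 20 − 2·(9/2) = 11.

11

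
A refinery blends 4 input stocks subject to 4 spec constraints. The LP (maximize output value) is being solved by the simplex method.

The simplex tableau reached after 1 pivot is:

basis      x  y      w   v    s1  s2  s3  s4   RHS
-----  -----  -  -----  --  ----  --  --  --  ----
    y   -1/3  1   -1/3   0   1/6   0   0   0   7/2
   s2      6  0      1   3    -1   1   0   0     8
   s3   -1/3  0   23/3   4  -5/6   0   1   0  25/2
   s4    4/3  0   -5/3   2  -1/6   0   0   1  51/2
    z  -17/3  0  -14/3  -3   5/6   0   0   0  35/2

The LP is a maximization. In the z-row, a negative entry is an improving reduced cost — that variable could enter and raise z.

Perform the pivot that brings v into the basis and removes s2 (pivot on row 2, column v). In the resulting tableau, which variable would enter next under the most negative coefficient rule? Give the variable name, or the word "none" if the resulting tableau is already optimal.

Pivot element 3. New z-row = old z-row − (-3)·(row 2/3).
Updated z-row coefficients: x: 1/3, y: 0, w: -11/3, v: 0, s1: -1/6, s2: 1, s3: 0, s4: 0.
The most negative is -11/3 in column w, so w would enter next.

w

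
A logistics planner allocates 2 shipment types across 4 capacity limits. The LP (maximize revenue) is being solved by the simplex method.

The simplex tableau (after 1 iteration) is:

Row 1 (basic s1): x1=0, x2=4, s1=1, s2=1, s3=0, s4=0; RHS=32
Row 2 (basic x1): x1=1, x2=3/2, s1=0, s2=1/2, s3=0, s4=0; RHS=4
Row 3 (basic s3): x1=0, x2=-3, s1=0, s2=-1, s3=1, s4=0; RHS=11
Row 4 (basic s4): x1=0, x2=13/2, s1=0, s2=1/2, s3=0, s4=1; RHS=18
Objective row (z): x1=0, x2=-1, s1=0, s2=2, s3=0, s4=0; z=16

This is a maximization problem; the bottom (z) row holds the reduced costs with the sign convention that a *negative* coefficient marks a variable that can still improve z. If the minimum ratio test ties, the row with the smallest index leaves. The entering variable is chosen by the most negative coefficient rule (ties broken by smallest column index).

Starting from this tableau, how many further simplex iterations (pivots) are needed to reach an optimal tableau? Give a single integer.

1

pivot: x2 in, x1 out → z = 56/3
No improving column remains; optimal.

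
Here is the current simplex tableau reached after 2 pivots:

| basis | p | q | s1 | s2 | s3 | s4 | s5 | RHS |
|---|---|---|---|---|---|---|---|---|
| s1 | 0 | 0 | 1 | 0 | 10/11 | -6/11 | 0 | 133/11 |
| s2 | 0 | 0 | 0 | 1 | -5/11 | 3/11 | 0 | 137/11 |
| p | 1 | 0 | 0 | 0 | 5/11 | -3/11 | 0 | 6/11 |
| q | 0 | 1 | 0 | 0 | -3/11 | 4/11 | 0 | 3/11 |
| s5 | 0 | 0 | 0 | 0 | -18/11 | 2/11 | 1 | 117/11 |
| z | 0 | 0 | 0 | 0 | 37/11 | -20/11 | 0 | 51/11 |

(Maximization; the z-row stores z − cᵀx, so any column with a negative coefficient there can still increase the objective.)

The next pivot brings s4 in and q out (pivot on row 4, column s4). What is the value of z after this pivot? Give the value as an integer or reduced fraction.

Minimum ratio for s4: (3/11)/(4/11) = 3/4.
z changes by −(z-row coeff of s4)·ratio = −(-20/11)·(3/4) = 15/11.
New z = 51/11 + (15/11) = 6.

6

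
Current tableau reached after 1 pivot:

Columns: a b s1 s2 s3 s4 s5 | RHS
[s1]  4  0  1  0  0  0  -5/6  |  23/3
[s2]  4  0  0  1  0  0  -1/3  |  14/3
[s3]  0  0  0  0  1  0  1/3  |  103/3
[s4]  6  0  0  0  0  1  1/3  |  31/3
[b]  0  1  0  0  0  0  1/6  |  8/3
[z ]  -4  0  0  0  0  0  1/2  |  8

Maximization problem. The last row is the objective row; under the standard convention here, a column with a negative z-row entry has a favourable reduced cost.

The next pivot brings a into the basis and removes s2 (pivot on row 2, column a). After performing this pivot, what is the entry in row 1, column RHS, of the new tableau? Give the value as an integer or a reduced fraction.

3

Pivot element is row 2, column a: 4.
Normalize row 2: new (row 2, RHS) = (14/3)/4 = 7/6.
row 1 ← row 1 − 4·(new row 2): 23/3 − 4·(7/6) = 3.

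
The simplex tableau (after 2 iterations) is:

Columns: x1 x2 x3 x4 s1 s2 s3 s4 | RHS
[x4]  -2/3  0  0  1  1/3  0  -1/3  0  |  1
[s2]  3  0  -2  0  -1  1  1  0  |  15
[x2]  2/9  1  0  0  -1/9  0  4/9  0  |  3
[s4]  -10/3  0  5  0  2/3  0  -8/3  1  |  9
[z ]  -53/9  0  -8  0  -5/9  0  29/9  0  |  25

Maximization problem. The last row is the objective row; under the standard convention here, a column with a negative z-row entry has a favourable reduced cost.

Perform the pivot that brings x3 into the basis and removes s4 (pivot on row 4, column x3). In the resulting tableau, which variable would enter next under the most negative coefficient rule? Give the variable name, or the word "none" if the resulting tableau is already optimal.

Pivot element 5. New z-row = old z-row − (-8)·(row 4/5).
Updated z-row coefficients: x1: -101/9, x2: 0, x3: 0, x4: 0, s1: 23/45, s2: 0, s3: -47/45, s4: 8/5.
The most negative is -101/9 in column x1, so x1 would enter next.

x1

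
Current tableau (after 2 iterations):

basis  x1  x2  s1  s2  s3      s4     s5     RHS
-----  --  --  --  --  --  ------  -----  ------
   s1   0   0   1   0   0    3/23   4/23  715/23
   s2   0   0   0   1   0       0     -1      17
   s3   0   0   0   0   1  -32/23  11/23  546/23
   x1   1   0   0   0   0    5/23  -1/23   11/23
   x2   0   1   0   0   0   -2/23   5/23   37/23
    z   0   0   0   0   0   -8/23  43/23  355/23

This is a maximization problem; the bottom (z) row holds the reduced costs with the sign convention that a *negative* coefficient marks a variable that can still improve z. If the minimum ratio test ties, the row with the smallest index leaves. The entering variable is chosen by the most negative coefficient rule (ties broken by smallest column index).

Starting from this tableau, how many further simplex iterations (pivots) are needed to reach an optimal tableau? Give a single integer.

1

pivot: s4 in, x1 out → z = 81/5
No improving column remains; optimal.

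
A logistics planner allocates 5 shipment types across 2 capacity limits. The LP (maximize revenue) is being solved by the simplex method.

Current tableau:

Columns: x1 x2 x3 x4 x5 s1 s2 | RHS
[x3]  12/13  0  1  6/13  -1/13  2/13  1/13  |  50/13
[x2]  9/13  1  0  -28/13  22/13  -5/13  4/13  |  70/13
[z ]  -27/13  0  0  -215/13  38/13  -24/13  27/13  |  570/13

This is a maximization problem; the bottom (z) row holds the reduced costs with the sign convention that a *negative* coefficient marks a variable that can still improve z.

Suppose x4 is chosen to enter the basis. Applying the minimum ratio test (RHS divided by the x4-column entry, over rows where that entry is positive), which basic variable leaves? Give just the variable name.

Ratios: row 1 (x3): (50/13)/(6/13) = 25/3; row 2 (x2): entry -28/13 ≤ 0, skip.
Minimum ratio 25/3 is in the x3 row, so x3 leaves.

x3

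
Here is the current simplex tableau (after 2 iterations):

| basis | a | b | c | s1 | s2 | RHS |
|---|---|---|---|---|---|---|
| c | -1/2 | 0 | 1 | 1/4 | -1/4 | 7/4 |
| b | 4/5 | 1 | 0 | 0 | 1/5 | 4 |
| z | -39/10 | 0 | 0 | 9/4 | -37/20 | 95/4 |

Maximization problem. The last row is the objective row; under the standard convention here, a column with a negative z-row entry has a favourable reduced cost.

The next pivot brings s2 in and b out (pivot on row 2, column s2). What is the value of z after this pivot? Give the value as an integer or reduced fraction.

Minimum ratio for s2: 4/(1/5) = 20.
z changes by −(z-row coeff of s2)·ratio = −(-37/20)·20 = 37.
New z = 95/4 + 37 = 243/4.

243/4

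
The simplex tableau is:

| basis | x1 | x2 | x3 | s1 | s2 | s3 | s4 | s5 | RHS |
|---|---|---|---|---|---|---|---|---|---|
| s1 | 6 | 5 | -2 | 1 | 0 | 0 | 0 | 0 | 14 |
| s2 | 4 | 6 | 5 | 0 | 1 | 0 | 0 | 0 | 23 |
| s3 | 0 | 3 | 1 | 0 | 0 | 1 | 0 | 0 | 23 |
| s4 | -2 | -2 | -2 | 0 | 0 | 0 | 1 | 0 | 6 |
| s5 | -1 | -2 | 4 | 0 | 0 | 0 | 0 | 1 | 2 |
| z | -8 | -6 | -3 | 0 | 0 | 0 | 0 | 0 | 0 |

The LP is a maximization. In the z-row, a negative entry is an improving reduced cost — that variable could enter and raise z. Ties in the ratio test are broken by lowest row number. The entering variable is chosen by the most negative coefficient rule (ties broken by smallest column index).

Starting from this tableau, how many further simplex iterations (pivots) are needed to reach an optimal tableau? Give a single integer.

3

pivot: x1 in, s1 out → z = 56/3
pivot: x3 in, s5 out → z = 279/11
pivot: x2 in, s2 out → z = 2767/103
No improving column remains; optimal.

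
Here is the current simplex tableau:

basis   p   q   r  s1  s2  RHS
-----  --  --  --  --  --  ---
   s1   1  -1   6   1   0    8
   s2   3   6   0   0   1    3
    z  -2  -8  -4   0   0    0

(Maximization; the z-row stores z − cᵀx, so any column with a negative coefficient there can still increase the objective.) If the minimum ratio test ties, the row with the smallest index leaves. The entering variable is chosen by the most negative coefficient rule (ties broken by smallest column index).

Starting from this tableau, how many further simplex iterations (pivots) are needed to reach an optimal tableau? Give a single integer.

2

pivot: q in, s2 out → z = 4
pivot: r in, s1 out → z = 29/3
No improving column remains; optimal.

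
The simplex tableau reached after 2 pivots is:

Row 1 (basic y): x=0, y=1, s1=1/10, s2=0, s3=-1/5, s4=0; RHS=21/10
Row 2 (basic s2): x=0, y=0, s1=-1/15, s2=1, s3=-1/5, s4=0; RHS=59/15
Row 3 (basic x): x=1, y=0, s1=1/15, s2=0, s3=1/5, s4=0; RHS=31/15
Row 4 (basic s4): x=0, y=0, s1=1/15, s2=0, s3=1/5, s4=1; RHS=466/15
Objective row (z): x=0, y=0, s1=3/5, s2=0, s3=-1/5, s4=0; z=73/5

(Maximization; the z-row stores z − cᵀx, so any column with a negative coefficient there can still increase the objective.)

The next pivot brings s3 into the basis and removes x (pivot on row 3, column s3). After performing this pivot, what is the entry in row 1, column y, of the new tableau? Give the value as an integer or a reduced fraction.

1

Pivot element is row 3, column s3: 1/5.
Normalize row 3: new (row 3, y) = 0/(1/5) = 0.
row 1 ← row 1 − (-1/5)·(new row 3): 1 − (-1/5)·0 = 1.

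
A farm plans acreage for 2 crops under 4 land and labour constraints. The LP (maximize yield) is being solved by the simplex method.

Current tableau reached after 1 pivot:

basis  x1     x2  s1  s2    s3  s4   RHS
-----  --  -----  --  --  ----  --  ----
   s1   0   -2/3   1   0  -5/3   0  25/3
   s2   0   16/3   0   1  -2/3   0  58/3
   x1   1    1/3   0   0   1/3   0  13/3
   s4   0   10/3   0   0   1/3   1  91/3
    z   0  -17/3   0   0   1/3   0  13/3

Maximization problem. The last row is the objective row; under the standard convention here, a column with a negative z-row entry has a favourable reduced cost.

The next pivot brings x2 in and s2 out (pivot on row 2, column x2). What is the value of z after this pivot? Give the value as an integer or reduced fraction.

199/8

Minimum ratio for x2: (58/3)/(16/3) = 29/8.
z changes by −(z-row coeff of x2)·ratio = −(-17/3)·(29/8) = 493/24.
New z = 13/3 + (493/24) = 199/8.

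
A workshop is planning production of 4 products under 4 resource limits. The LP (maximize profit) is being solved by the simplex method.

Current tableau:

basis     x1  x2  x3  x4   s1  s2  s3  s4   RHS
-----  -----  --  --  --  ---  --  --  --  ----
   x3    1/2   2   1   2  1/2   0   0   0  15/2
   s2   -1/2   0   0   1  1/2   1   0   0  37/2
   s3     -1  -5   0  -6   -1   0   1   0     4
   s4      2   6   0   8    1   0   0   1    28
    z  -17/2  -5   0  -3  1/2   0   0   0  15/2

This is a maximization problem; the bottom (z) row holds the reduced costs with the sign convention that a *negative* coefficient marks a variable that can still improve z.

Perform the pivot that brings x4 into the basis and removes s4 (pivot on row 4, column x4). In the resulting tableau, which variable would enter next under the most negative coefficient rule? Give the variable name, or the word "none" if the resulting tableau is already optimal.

x1

Pivot element 8. New z-row = old z-row − (-3)·(row 4/8).
Updated z-row coefficients: x1: -31/4, x2: -11/4, x3: 0, x4: 0, s1: 7/8, s2: 0, s3: 0, s4: 3/8.
The most negative is -31/4 in column x1, so x1 would enter next.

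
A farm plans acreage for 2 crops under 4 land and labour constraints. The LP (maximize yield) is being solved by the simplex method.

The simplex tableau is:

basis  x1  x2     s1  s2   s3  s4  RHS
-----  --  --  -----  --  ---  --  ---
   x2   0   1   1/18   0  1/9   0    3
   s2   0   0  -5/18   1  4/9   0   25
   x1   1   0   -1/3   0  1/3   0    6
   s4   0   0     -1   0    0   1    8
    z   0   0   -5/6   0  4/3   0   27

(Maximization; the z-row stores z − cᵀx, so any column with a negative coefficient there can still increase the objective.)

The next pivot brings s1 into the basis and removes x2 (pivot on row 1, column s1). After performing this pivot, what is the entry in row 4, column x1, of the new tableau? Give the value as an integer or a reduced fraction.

0

Pivot element is row 1, column s1: 1/18.
Normalize row 1: new (row 1, x1) = 0/(1/18) = 0.
row 4 ← row 4 − (-1)·(new row 1): 0 − (-1)·0 = 0.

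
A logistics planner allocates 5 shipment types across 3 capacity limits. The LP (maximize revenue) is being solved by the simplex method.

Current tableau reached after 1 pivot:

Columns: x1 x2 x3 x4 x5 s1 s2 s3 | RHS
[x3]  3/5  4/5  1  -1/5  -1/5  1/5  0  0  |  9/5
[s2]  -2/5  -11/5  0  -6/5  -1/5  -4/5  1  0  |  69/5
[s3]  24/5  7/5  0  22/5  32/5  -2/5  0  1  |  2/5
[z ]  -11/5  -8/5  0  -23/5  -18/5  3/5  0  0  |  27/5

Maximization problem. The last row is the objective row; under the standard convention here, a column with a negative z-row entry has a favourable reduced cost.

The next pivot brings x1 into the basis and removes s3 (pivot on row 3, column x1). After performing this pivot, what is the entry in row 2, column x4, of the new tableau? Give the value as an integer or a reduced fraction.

-5/6

Pivot element is row 3, column x1: 24/5.
Normalize row 3: new (row 3, x4) = (22/5)/(24/5) = 11/12.
row 2 ← row 2 − (-2/5)·(new row 3): -6/5 − (-2/5)·(11/12) = -5/6.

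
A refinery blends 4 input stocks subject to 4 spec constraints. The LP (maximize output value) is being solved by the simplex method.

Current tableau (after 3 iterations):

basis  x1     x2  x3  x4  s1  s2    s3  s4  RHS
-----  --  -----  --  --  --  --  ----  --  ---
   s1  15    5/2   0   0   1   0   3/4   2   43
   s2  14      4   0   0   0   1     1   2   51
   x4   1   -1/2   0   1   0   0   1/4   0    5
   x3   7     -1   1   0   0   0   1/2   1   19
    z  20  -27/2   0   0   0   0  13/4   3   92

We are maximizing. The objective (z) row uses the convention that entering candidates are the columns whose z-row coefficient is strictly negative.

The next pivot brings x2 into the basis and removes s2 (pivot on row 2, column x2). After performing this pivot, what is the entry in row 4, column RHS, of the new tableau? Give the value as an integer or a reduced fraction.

Pivot element is row 2, column x2: 4.
Normalize row 2: new (row 2, RHS) = 51/4 = 51/4.
row 4 ← row 4 − (-1)·(new row 2): 19 − (-1)·(51/4) = 127/4.

127/4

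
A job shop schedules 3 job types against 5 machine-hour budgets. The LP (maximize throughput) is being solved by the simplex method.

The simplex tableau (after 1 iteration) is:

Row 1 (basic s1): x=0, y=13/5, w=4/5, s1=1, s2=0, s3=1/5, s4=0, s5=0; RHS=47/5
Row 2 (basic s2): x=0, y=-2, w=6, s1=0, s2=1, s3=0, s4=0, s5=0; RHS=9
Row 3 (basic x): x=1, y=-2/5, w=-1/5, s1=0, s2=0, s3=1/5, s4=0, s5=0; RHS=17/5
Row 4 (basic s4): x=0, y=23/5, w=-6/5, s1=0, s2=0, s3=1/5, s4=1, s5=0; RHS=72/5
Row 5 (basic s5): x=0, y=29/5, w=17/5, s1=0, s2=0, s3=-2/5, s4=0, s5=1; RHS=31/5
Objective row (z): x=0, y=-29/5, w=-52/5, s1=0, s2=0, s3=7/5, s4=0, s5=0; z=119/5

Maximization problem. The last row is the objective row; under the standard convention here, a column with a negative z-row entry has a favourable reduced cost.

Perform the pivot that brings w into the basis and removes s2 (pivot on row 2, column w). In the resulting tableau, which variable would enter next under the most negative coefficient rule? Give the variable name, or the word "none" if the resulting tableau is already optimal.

Pivot element 6. New z-row = old z-row − (-52/5)·(row 2/6).
Updated z-row coefficients: x: 0, y: -139/15, w: 0, s1: 0, s2: 26/15, s3: 7/5, s4: 0, s5: 0.
The most negative is -139/15 in column y, so y would enter next.

y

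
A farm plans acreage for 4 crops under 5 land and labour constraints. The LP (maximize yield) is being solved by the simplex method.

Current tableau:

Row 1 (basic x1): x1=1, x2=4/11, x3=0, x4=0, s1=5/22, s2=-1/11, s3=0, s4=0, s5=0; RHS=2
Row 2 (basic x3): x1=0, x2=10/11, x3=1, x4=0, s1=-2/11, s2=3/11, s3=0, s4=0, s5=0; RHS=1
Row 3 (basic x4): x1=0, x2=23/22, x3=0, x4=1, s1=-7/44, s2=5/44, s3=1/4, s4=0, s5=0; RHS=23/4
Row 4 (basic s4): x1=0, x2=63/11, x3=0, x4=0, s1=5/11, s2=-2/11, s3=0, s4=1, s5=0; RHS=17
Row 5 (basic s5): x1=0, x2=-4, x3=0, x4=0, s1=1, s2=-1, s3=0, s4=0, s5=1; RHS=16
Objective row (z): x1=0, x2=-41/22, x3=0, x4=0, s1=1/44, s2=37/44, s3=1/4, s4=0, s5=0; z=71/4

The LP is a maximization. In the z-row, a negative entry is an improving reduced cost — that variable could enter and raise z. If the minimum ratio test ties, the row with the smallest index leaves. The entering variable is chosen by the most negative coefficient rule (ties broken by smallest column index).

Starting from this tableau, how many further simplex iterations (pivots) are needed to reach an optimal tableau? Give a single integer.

2

pivot: x2 in, x3 out → z = 99/5
pivot: s1 in, x1 out → z = 65/3
No improving column remains; optimal.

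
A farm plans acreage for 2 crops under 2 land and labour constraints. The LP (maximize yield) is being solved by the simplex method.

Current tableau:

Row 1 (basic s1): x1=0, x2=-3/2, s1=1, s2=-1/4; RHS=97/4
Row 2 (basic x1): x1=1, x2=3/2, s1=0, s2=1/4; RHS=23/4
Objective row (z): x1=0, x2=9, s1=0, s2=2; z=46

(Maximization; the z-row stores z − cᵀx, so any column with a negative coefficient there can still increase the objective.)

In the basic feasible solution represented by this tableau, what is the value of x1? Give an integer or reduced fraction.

23/4

x1 is basic (row 2); its value is the RHS of that row: 23/4.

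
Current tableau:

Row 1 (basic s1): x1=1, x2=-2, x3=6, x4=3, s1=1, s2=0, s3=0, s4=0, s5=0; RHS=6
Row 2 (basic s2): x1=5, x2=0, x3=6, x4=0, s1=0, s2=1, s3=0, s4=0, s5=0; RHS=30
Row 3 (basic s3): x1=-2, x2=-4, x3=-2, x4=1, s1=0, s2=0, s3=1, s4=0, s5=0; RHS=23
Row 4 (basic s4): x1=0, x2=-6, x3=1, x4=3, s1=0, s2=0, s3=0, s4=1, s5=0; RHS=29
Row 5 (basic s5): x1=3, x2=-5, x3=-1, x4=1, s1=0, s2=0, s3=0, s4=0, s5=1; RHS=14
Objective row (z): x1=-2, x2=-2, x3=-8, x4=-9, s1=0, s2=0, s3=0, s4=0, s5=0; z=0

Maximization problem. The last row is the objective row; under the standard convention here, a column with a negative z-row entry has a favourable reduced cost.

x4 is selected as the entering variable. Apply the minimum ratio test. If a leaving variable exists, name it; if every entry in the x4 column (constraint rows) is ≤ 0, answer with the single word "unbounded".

s1

Ratios: row 1 (s1): 6/3 = 2; row 2 (s2): entry 0 ≤ 0, skip; row 3 (s3): 23/1 = 23; row 4 (s4): 29/3 = 29/3; row 5 (s5): 14/1 = 14.
Minimum ratio is in the s1 row, so s1 leaves.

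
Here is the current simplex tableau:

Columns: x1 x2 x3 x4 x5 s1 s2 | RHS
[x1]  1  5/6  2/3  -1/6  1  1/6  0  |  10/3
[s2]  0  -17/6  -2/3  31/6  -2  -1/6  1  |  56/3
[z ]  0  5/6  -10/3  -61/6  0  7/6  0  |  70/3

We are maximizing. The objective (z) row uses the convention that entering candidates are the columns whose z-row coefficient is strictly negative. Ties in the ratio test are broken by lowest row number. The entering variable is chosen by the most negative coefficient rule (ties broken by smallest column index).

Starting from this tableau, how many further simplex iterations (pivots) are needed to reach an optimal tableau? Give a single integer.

3

pivot: x4 in, s2 out → z = 1862/31
pivot: x2 in, x1 out → z = 1960/23
pivot: x3 in, x2 out → z = 442/5
No improving column remains; optimal.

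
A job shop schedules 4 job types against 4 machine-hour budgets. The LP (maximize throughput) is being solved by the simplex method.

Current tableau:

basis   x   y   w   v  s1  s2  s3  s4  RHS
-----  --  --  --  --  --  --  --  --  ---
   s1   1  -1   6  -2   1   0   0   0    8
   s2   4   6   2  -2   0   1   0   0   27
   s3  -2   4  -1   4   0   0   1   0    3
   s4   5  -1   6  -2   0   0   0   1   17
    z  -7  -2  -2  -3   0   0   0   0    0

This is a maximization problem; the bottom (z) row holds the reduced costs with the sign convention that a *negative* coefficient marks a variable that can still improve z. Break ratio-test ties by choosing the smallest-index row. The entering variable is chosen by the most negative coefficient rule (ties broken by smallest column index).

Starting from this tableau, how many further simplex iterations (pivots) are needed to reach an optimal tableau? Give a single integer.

pivot: x in, s4 out → z = 119/5
pivot: v in, s3 out → z = 665/16
No improving column remains; optimal.

2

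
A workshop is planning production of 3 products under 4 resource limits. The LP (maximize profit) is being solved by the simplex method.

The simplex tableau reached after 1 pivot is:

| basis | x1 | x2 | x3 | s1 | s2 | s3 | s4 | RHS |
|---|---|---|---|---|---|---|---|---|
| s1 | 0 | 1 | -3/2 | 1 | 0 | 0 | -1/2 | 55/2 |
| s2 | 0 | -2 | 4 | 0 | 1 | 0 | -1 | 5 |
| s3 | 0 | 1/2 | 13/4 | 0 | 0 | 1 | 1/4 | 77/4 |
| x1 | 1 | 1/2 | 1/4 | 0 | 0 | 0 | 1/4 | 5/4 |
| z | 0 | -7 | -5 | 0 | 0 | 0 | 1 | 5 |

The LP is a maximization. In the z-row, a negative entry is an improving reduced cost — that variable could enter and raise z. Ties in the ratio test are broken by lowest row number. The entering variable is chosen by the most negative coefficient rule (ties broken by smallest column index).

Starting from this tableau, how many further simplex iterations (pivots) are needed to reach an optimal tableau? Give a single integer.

pivot: x2 in, x1 out → z = 45/2
pivot: x3 in, s2 out → z = 51/2
No improving column remains; optimal.

2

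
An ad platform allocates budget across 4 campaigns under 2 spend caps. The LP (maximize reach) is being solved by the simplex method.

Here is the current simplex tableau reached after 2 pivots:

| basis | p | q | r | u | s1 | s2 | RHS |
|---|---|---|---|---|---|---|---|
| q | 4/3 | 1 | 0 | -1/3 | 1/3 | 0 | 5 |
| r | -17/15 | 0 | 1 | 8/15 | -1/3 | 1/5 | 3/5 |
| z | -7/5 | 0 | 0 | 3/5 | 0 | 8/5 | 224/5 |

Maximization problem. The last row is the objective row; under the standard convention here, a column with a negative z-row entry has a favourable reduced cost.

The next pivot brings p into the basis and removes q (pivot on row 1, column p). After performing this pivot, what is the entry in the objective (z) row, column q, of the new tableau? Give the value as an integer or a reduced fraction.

21/20

Pivot element is row 1, column p: 4/3.
Normalize row 1: new (row 1, q) = 1/(4/3) = 3/4.
z-row ← z-row − (-7/5)·(new row 1): 0 − (-7/5)·(3/4) = 21/20.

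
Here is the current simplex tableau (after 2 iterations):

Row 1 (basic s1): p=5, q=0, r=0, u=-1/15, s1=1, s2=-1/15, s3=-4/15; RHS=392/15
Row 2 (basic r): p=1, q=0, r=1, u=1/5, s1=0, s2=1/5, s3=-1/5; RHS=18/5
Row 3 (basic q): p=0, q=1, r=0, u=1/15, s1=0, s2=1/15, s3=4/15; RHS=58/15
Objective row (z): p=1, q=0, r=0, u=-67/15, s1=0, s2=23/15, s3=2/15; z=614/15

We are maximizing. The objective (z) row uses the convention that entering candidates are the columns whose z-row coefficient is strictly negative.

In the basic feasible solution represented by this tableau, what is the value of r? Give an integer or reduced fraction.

r is basic (row 2); its value is the RHS of that row: 18/5.

18/5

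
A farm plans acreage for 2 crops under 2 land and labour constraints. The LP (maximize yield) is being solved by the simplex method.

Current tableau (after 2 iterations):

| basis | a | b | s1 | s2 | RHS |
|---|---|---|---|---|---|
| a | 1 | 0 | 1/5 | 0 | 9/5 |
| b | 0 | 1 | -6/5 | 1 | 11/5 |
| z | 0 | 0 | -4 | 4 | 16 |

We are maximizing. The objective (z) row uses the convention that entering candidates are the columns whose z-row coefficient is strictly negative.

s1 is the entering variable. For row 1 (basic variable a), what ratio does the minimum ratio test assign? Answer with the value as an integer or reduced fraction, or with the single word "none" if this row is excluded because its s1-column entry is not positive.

9

Ratio = RHS / (s1 entry) = (9/5) / (1/5) = 9.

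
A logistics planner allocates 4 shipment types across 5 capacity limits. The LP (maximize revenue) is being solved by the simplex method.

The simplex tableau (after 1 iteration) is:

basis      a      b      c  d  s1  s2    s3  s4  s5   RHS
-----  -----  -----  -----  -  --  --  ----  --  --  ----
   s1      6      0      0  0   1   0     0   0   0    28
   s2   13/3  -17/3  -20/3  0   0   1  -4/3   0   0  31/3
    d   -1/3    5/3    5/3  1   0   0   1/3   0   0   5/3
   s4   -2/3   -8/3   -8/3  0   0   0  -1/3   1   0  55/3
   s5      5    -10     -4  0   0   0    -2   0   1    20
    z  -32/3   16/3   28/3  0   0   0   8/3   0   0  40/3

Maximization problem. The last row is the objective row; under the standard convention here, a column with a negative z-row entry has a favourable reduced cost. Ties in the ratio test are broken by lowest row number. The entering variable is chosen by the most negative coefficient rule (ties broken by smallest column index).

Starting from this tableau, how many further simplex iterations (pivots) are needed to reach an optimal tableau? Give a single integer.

pivot: a in, s2 out → z = 504/13
pivot: b in, s1 out → z = 2744/51
No improving column remains; optimal.

2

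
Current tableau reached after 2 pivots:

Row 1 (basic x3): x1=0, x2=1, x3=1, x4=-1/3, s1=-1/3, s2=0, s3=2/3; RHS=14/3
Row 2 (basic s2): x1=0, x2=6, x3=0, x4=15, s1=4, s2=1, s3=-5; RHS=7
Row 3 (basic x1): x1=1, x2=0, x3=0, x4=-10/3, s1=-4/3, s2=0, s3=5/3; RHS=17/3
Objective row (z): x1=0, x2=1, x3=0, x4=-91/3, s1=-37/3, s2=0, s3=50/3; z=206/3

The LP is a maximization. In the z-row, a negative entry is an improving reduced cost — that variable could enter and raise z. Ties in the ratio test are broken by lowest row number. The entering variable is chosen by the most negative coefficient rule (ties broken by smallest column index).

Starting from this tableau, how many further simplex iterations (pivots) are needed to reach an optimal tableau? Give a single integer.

pivot: x4 in, s2 out → z = 3727/45
pivot: s1 in, x4 out → z = 361/4
No improving column remains; optimal.

2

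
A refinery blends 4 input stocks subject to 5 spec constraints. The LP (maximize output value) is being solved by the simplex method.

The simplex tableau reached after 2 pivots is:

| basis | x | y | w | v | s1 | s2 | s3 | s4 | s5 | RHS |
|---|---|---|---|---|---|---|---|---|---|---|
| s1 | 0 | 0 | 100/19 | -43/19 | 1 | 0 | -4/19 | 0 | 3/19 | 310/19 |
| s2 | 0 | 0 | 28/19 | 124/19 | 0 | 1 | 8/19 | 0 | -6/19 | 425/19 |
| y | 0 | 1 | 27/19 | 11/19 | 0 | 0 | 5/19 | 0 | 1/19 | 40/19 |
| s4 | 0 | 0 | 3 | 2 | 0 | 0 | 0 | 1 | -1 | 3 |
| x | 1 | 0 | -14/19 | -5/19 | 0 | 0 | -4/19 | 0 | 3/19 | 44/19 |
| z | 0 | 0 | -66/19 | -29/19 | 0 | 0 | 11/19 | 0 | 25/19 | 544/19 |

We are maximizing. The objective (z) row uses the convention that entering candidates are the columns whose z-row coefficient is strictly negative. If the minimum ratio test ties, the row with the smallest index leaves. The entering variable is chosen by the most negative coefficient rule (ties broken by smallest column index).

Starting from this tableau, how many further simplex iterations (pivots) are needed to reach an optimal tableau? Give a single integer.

1

pivot: w in, s4 out → z = 610/19
No improving column remains; optimal.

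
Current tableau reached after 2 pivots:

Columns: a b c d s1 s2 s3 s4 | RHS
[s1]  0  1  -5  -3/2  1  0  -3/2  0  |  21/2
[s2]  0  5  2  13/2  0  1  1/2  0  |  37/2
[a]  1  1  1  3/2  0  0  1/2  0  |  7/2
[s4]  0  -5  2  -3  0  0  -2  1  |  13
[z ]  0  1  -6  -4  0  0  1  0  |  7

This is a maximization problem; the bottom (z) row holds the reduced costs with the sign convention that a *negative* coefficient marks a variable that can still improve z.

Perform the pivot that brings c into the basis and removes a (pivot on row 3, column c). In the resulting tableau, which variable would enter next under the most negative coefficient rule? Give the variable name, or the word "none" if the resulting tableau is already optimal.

none

Pivot element 1. New z-row = old z-row − (-6)·(row 3/1).
Updated z-row coefficients: a: 6, b: 7, c: 0, d: 5, s1: 0, s2: 0, s3: 4, s4: 0.
No coefficient is strictly negative; the tableau after this pivot is optimal.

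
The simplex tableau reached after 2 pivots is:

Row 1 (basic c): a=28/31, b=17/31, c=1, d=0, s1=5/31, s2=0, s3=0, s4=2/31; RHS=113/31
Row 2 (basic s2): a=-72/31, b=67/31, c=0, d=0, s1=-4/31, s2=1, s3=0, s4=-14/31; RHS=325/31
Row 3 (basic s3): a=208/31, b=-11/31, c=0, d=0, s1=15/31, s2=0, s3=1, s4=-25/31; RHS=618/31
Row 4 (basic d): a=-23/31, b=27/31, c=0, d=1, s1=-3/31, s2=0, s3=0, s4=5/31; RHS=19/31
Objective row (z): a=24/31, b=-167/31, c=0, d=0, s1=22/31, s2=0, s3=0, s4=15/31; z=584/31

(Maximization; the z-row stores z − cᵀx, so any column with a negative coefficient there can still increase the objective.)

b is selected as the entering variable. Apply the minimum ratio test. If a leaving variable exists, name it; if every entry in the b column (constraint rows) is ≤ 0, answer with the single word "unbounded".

d

Ratios: row 1 (c): (113/31)/(17/31) = 113/17; row 2 (s2): (325/31)/(67/31) = 325/67; row 3 (s3): entry -11/31 ≤ 0, skip; row 4 (d): (19/31)/(27/31) = 19/27.
Minimum ratio is in the d row, so d leaves.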